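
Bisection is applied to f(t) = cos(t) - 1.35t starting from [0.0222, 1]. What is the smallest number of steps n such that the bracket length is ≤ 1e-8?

27

Initial width b − a = 1 − 0.0222 = 0.977800.
After n steps the width is (b−a)/2^n; need (b−a)/2^n ≤ 1e-8.
So n ≥ log₂(0.977800/1e-8) = log₂(97780000.0000) ≈ 26.5430.
Hence n = 27.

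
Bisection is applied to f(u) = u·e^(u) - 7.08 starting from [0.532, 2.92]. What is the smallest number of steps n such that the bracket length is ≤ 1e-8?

28

Initial width b − a = 2.92 − 0.532 = 2.388000.
After n steps the width is (b−a)/2^n; need (b−a)/2^n ≤ 1e-8.
So n ≥ log₂(2.388000/1e-8) = log₂(238800000.0000) ≈ 27.8312.
Hence n = 28.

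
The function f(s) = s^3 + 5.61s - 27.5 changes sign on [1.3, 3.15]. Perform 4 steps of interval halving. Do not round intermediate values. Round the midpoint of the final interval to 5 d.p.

2.39844

f(1.300000) = -18.010000, f(3.150000) = 21.427375 (opposite signs)
step 1: m = 2.225000, f(m) = -4.002609 < 0 → root in [2.225000, 3.150000]
step 2: m = 2.687500, f(m) = 6.987764 > 0 → root in [2.225000, 2.687500]
step 3: m = 2.456250, f(m) = 1.098522 > 0 → root in [2.225000, 2.456250]
step 4: m = 2.340625, f(m) = -1.545920 < 0 → root in [2.340625, 2.456250]
Midpoint of [2.340625, 2.456250] = 2.398438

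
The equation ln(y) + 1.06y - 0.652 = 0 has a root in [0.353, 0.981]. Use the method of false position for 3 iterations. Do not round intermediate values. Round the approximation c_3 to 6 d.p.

f(0.353000) = -1.319107, f(0.981000) = 0.368677
step 1: c = 0.843821, f(c) = 0.072634 > 0 → new bracket [0.353000, 0.843821]
step 2: c = 0.818205, f(c) = 0.014655 > 0 → new bracket [0.353000, 0.818205]
step 3: c = 0.813093, f(c) = 0.002970 > 0 → new bracket [0.353000, 0.813093]

0.813093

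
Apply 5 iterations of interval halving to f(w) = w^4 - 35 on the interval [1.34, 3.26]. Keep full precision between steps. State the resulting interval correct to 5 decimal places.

[2.42000, 2.48000]

f(1.340000) = -31.775821, f(3.260000) = 77.945882 (opposite signs)
step 1: m = 2.300000, f(m) = -7.015900 < 0 → root in [2.300000, 3.260000]
step 2: m = 2.780000, f(m) = 24.728167 > 0 → root in [2.300000, 2.780000]
step 3: m = 2.540000, f(m) = 6.623143 > 0 → root in [2.300000, 2.540000]
step 4: m = 2.420000, f(m) = -0.702579 < 0 → root in [2.420000, 2.540000]
step 5: m = 2.480000, f(m) = 2.827420 > 0 → root in [2.420000, 2.480000]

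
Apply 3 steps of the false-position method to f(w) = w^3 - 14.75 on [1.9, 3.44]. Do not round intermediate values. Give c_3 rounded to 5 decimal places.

f(1.900000) = -7.891000, f(3.440000) = 25.957584
step 1: c = 2.259015, f(c) = -3.221915 < 0 → new bracket [2.259015, 3.440000]
step 2: c = 2.389416, f(c) = -1.108092 < 0 → new bracket [2.389416, 3.440000]
step 3: c = 2.432427, f(c) = -0.358048 < 0 → new bracket [2.432427, 3.440000]

2.43243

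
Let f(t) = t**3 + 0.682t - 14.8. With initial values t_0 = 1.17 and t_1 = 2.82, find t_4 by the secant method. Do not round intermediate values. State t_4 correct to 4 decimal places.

2.3679

f(t_0) = -12.400447, f(t_1) = 9.549008
t_2 = 2.820000 - (9.549008)·(2.820000 - 1.170000)/(9.549008 - (-12.400447)) = 2.102175; f(t_2) = -4.076509
t_3 = 2.102175 - (-4.076509)·(2.102175 - 2.820000)/(-4.076509 - (9.549008)) = 2.316935; f(t_3) = -0.782101
t_4 = 2.316935 - (-0.782101)·(2.316935 - 2.102175)/(-0.782101 - (-4.076509)) = 2.367920; f(t_4) = 0.091957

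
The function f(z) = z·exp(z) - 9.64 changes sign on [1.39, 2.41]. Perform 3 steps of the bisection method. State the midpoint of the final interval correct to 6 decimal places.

1.708750

f(1.390000) = -4.059358, f(2.410000) = 17.192846 (opposite signs)
step 1: m = 1.900000, f(m) = 3.063199 > 0 → root in [1.390000, 1.900000]
step 2: m = 1.645000, f(m) = -1.117239 < 0 → root in [1.645000, 1.900000]
step 3: m = 1.772500, f(m) = 0.792135 > 0 → root in [1.645000, 1.772500]
Midpoint of [1.645000, 1.772500] = 1.708750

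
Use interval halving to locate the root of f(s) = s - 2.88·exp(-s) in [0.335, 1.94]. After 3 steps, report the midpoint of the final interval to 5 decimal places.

f(0.335000) = -1.725174, f(1.940000) = 1.526133 (opposite signs)
step 1: m = 1.137500, f(m) = 0.214116 > 0 → root in [0.335000, 1.137500]
step 2: m = 0.736250, f(m) = -0.643001 < 0 → root in [0.736250, 1.137500]
step 3: m = 0.936875, f(m) = -0.191654 < 0 → root in [0.936875, 1.137500]
Midpoint of [0.936875, 1.137500] = 1.037187

1.03719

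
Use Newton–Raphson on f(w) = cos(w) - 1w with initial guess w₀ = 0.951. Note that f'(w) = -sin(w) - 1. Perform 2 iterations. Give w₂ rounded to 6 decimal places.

0.739099

w_0 = 0.951000: f = -0.370131, f' = -1.813997 → w_1 = 0.951000 - (-0.370131)/(-1.813997) = 0.746959
w_1 = 0.746959: f = -0.013200, f' = -1.679410 → w_2 = 0.746959 - (-0.013200)/(-1.679410) = 0.739099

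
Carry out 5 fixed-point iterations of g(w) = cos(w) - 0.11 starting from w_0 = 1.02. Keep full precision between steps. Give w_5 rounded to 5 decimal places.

w_1 = g(1.020000) = 0.413366
w_2 = g(0.413366) = 0.805774
w_3 = g(0.805774) = 0.582553
w_4 = g(0.582553) = 0.725061
w_5 = g(0.725061) = 0.638459

0.63846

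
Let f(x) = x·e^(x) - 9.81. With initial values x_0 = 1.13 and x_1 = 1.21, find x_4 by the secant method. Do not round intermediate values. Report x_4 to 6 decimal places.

1.712026

f(x_0) = -6.311908, f(x_1) = -5.752284
x_2 = 1.210000 - (-5.752284)·(1.210000 - 1.130000)/(-5.752284 - (-6.311908)) = 2.032306; f(x_2) = 5.699879
x_3 = 2.032306 - (5.699879)·(2.032306 - 1.210000)/(5.699879 - (-5.752284)) = 1.623034; f(x_3) = -1.583736
x_4 = 1.623034 - (-1.583736)·(1.623034 - 2.032306)/(-1.583736 - (5.699879)) = 1.712026; f(x_4) = -0.325081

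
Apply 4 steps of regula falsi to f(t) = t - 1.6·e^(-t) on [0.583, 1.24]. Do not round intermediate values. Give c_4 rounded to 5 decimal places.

f(0.583000) = -0.310154, f(1.240000) = 0.776985
step 1: c = 0.770438, f(c) = 0.029941 > 0 → new bracket [0.583000, 0.770438]
step 2: c = 0.753936, f(c) = 0.001119 > 0 → new bracket [0.583000, 0.753936]
step 3: c = 0.753322, f(c) = 0.000042 > 0 → new bracket [0.583000, 0.753322]
step 4: c = 0.753299, f(c) = 0.000002 > 0 → new bracket [0.583000, 0.753299]

0.75330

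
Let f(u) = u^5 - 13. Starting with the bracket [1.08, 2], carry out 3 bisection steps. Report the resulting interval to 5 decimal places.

f(1.080000) = -11.530672, f(2.000000) = 19.000000 (opposite signs)
step 1: m = 1.540000, f(m) = -4.338291 < 0 → root in [1.540000, 2.000000]
step 2: m = 1.770000, f(m) = 4.372660 > 0 → root in [1.540000, 1.770000]
step 3: m = 1.655000, f(m) = -0.583763 < 0 → root in [1.655000, 1.770000]

[1.65500, 1.77000]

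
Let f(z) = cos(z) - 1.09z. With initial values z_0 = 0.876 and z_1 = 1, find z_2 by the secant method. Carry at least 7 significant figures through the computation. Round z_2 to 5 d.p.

Secant update: z_(k+1) = z_k − f(z_k)·(z_k − z_(k-1))/(f(z_k) − f(z_(k-1))).
f(z_0) = -0.314611, f(z_1) = -0.549698
z_2 = 1.000000 - (-0.549698)·(1.000000 - 0.876000)/(-0.549698 - (-0.314611)) = 0.710054; f(z_2) = -0.015632

0.71005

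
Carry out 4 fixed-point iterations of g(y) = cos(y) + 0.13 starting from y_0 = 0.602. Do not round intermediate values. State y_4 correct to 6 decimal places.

0.759803

y_1 = g(0.602000) = 0.954205
y_2 = g(0.954205) = 0.708258
y_3 = g(0.708258) = 0.889496
y_4 = g(0.889496) = 0.759803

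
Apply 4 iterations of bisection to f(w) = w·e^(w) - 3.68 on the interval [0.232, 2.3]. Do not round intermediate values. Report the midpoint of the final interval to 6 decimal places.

f(0.232000) = -3.387420, f(2.300000) = 19.260620 (opposite signs)
step 1: m = 1.266000, f(m) = 0.810043 > 0 → root in [0.232000, 1.266000]
step 2: m = 0.749000, f(m) = -2.095952 < 0 → root in [0.749000, 1.266000]
step 3: m = 1.007500, f(m) = -0.920714 < 0 → root in [1.007500, 1.266000]
step 4: m = 1.136750, f(m) = -0.137179 < 0 → root in [1.136750, 1.266000]
Midpoint of [1.136750, 1.266000] = 1.201375

1.201375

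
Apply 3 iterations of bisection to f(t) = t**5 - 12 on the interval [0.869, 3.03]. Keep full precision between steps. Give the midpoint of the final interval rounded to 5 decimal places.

1.54431

f(0.869000) = -11.504437, f(3.030000) = 243.395442 (opposite signs)
step 1: m = 1.949500, f(m) = 16.158933 > 0 → root in [0.869000, 1.949500]
step 2: m = 1.409250, f(m) = -6.441723 < 0 → root in [1.409250, 1.949500]
step 3: m = 1.679375, f(m) = 1.357907 > 0 → root in [1.409250, 1.679375]
Midpoint of [1.409250, 1.679375] = 1.544313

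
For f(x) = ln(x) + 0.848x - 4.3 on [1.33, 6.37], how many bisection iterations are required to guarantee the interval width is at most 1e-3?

13

Initial width b − a = 6.37 − 1.33 = 5.040000.
After n steps the width is (b−a)/2^n; need (b−a)/2^n ≤ 1e-3.
So n ≥ log₂(5.040000/1e-3) = log₂(5040.0000) ≈ 12.2992.
Hence n = 13.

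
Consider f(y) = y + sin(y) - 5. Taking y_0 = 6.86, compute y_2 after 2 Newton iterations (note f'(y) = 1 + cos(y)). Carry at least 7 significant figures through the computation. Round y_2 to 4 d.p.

5.6184

y_0 = 6.860000: f = 2.405357, f' = 1.838204 → y_1 = 6.860000 - (2.405357)/(1.838204) = 5.551464
y_1 = 5.551464: f = -0.116688, f' = 1.744025 → y_2 = 5.551464 - (-0.116688)/(1.744025) = 5.618371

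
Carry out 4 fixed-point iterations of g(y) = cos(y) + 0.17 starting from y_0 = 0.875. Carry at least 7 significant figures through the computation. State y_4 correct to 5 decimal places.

0.84976

y_1 = g(0.875000) = 0.810997
y_2 = g(0.810997) = 0.858776
y_3 = g(0.858776) = 0.823365
y_4 = g(0.823365) = 0.849757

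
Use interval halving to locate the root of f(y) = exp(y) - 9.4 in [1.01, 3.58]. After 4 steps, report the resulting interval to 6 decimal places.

f(1.010000) = -6.654399, f(3.580000) = 26.473541 (opposite signs)
step 1: m = 2.295000, f(m) = 0.524436 > 0 → root in [1.010000, 2.295000]
step 2: m = 1.652500, f(m) = -4.179986 < 0 → root in [1.652500, 2.295000]
step 3: m = 1.973750, f(m) = -2.202383 < 0 → root in [1.973750, 2.295000]
step 4: m = 2.134375, f(m) = -0.948237 < 0 → root in [2.134375, 2.295000]

[2.134375, 2.295000]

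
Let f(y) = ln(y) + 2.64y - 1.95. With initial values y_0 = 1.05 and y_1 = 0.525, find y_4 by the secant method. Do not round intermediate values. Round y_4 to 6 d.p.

f(y_0) = 0.870790, f(y_1) = -1.208357
y_2 = 0.525000 - (-1.208357)·(0.525000 - 1.050000)/(-1.208357 - (0.870790)) = 0.830119; f(y_2) = 0.055328
y_3 = 0.830119 - (0.055328)·(0.830119 - 0.525000)/(0.055328 - (-1.208357)) = 0.816760; f(y_3) = 0.003836
y_4 = 0.816760 - (0.003836)·(0.816760 - 0.830119)/(0.003836 - (0.055328)) = 0.815765; f(y_4) = -0.000011

0.815765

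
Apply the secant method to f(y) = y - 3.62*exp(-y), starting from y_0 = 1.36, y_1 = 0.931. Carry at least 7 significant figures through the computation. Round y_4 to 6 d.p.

1.148240

Secant update: y_(k+1) = y_k − f(y_k)·(y_k − y_(k-1))/(f(y_k) − f(y_(k-1))).
f(y_0) = 0.430888, f(y_1) = -0.495857
y_2 = 0.931000 - (-0.495857)·(0.931000 - 1.360000)/(-0.495857 - (0.430888)) = 1.160537; f(y_2) = 0.026327
y_3 = 1.160537 - (0.026327)·(1.160537 - 0.931000)/(0.026327 - (-0.495857)) = 1.148965; f(y_3) = 0.001552
y_4 = 1.148965 - (0.001552)·(1.148965 - 1.160537)/(0.001552 - (0.026327)) = 1.148240; f(y_4) = -0.000005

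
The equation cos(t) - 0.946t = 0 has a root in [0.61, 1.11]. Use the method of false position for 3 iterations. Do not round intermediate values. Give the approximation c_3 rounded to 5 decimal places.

False-position update: c = (a·f(b) − b·f(a))/(f(b) − f(a)); replace the endpoint whose sign matches f(c).
f(0.610000) = 0.242588, f(1.110000) = -0.605398
step 1: c = 0.753038, f(c) = 0.017241 > 0 → new bracket [0.753038, 1.110000]
step 2: c = 0.762922, f(c) = 0.001095 > 0 → new bracket [0.762922, 1.110000]
step 3: c = 0.763549, f(c) = 0.000069 > 0 → new bracket [0.763549, 1.110000]

0.76355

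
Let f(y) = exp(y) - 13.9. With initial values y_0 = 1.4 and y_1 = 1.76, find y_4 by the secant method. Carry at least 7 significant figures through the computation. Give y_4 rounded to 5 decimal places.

Secant update: y_(k+1) = y_k − f(y_k)·(y_k − y_(k-1))/(f(y_k) − f(y_(k-1))).
f(y_0) = -9.844800, f(y_1) = -8.087563
y_2 = 1.760000 - (-8.087563)·(1.760000 - 1.400000)/(-8.087563 - (-9.844800)) = 3.416875; f(y_2) = 16.574031
y_3 = 3.416875 - (16.574031)·(3.416875 - 1.760000)/(16.574031 - (-8.087563)) = 2.303358; f(y_3) = -3.892266
y_4 = 2.303358 - (-3.892266)·(2.303358 - 3.416875)/(-3.892266 - (16.574031)) = 2.515126; f(y_4) = -1.531833

2.51513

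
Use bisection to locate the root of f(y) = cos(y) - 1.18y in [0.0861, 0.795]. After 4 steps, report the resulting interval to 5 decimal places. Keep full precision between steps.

[0.66208, 0.70639]

f(0.086100) = 0.894698, f(0.795000) = -0.237815 (opposite signs)
step 1: m = 0.440550, f(m) = 0.384668 > 0 → root in [0.440550, 0.795000]
step 2: m = 0.617775, f(m) = 0.086195 > 0 → root in [0.617775, 0.795000]
step 3: m = 0.706387, f(m) = -0.072826 < 0 → root in [0.617775, 0.706387]
step 4: m = 0.662081, f(m) = 0.007459 > 0 → root in [0.662081, 0.706387]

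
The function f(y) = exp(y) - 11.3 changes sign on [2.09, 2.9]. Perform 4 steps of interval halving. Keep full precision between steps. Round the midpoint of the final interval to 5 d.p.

2.41906

f(2.090000) = -3.215085, f(2.900000) = 6.874145 (opposite signs)
step 1: m = 2.495000, f(m) = 0.821734 > 0 → root in [2.090000, 2.495000]
step 2: m = 2.292500, f(m) = -1.400344 < 0 → root in [2.292500, 2.495000]
step 3: m = 2.393750, f(m) = -0.345504 < 0 → root in [2.393750, 2.495000]
step 4: m = 2.444375, f(m) = 0.223345 > 0 → root in [2.393750, 2.444375]
Midpoint of [2.393750, 2.444375] = 2.419062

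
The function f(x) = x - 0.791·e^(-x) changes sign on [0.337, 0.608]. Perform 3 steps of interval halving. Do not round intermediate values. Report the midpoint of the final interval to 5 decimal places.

f(0.337000) = -0.227702, f(0.608000) = 0.177349 (opposite signs)
step 1: m = 0.472500, f(m) = -0.020642 < 0 → root in [0.472500, 0.608000]
step 2: m = 0.540250, f(m) = 0.079411 > 0 → root in [0.472500, 0.540250]
step 3: m = 0.506375, f(m) = 0.029658 > 0 → root in [0.472500, 0.506375]
Midpoint of [0.472500, 0.506375] = 0.489438

0.48944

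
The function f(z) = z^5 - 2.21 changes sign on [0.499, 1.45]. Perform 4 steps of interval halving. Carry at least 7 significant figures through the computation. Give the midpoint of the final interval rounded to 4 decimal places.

f(0.499000) = -2.179061, f(1.450000) = 4.199734 (opposite signs)
step 1: m = 0.974500, f(m) = -1.331161 < 0 → root in [0.974500, 1.450000]
step 2: m = 1.212250, f(m) = 0.407948 > 0 → root in [0.974500, 1.212250]
step 3: m = 1.093375, f(m) = -0.647408 < 0 → root in [1.093375, 1.212250]
step 4: m = 1.152813, f(m) = -0.173927 < 0 → root in [1.152813, 1.212250]
Midpoint of [1.152813, 1.212250] = 1.182531

1.1825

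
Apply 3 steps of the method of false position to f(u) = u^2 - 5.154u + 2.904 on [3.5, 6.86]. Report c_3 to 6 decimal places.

4.437629

f(3.500000) = -2.885000, f(6.860000) = 14.607160
step 1: c = 4.054168, f(c) = -1.554903 < 0 → new bracket [4.054168, 6.860000]
step 2: c = 4.324109, f(c) = -0.684540 < 0 → new bracket [4.324109, 6.860000]
step 3: c = 4.437629, f(c) = -0.274988 < 0 → new bracket [4.437629, 6.860000]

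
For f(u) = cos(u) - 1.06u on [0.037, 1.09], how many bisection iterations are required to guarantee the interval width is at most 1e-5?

17

Initial width b − a = 1.09 − 0.037 = 1.053000.
After n steps the width is (b−a)/2^n; need (b−a)/2^n ≤ 1e-5.
So n ≥ log₂(1.053000/1e-5) = log₂(105300.0000) ≈ 16.6841.
Hence n = 17.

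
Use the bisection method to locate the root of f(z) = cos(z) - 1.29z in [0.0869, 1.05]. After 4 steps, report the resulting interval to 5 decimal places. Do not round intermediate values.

f(0.086900) = 0.884126, f(1.050000) = -0.856929 (opposite signs)
step 1: m = 0.568450, f(m) = 0.109436 > 0 → root in [0.568450, 1.050000]
step 2: m = 0.809225, f(m) = -0.353841 < 0 → root in [0.568450, 0.809225]
step 3: m = 0.688837, f(m) = -0.116615 < 0 → root in [0.568450, 0.688837]
step 4: m = 0.628644, f(m) = -0.002125 < 0 → root in [0.568450, 0.628644]

[0.56845, 0.62864]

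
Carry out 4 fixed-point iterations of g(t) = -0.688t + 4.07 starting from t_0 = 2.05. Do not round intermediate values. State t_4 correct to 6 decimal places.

t_1 = g(2.050000) = 2.659600
t_2 = g(2.659600) = 2.240195
t_3 = g(2.240195) = 2.528746
t_4 = g(2.528746) = 2.330223

2.330223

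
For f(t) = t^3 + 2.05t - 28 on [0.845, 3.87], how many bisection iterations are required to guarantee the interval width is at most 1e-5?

Initial width b − a = 3.87 − 0.845 = 3.025000.
After n steps the width is (b−a)/2^n; need (b−a)/2^n ≤ 1e-5.
So n ≥ log₂(3.025000/1e-5) = log₂(302500.0000) ≈ 18.2066.
Hence n = 19.

19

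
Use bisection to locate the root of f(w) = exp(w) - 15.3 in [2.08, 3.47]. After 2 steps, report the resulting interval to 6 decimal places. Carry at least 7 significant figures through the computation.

[2.427500, 2.775000]

f(2.080000) = -7.295531, f(3.470000) = 16.836742 (opposite signs)
step 1: m = 2.775000, f(m) = 0.738627 > 0 → root in [2.080000, 2.775000]
step 2: m = 2.427500, f(m) = -3.969480 < 0 → root in [2.427500, 2.775000]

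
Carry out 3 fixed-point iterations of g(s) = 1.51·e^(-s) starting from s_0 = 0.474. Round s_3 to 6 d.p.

0.837154

s_1 = g(0.474000) = 0.939986
s_2 = g(0.939986) = 0.589856
s_3 = g(0.589856) = 0.837154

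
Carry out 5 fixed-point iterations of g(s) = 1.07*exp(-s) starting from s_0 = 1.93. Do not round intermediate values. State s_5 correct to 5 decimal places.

0.53274

s_1 = g(1.930000) = 0.155309
s_2 = g(0.155309) = 0.916082
s_3 = g(0.916082) = 0.428090
s_4 = g(0.428090) = 0.697376
s_5 = g(0.697376) = 0.532742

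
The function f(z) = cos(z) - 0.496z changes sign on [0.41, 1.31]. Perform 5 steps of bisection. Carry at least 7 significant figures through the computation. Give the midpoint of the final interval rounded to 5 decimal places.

f(0.410000) = 0.713761, f(1.310000) = -0.391910 (opposite signs)
step 1: m = 0.860000, f(m) = 0.225877 > 0 → root in [0.860000, 1.310000]
step 2: m = 1.085000, f(m) = -0.071247 < 0 → root in [0.860000, 1.085000]
step 3: m = 0.972500, f(m) = 0.080876 > 0 → root in [0.972500, 1.085000]
step 4: m = 1.028750, f(m) = 0.005630 > 0 → root in [1.028750, 1.085000]
step 5: m = 1.056875, f(m) = -0.032614 < 0 → root in [1.028750, 1.056875]
Midpoint of [1.028750, 1.056875] = 1.042813

1.04281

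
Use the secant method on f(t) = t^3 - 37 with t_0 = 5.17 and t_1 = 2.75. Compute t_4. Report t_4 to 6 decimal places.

3.328207

f(t_0) = 101.188413, f(t_1) = -16.203125
t_2 = 2.750000 - (-16.203125)·(2.750000 - 5.170000)/(-16.203125 - (101.188413)) = 3.084024; f(t_2) = -7.667225
t_3 = 3.084024 - (-7.667225)·(3.084024 - 2.750000)/(-7.667225 - (-16.203125)) = 3.384055; f(t_3) = 1.753612
t_4 = 3.384055 - (1.753612)·(3.384055 - 3.084024)/(1.753612 - (-7.667225)) = 3.328207; f(t_4) = -0.133594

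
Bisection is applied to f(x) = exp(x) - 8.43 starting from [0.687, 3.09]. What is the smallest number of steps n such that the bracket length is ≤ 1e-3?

Initial width b − a = 3.09 − 0.687 = 2.403000.
After n steps the width is (b−a)/2^n; need (b−a)/2^n ≤ 1e-3.
So n ≥ log₂(2.403000/1e-3) = log₂(2403.0000) ≈ 11.2306.
Hence n = 12.

12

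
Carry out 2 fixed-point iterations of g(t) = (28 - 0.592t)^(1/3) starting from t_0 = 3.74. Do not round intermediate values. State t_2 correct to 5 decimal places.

t_1 = g(3.740000) = 2.954343
t_2 = g(2.954343) = 2.972000

2.97200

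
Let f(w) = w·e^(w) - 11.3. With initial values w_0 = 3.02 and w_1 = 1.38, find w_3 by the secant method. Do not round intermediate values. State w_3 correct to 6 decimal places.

1.924261

f(w_0) = 50.583701, f(w_1) = -5.814636
w_2 = 1.380000 - (-5.814636)·(1.380000 - 3.020000)/(-5.814636 - (50.583701)) = 1.549083; f(w_2) = -4.008231
w_3 = 1.549083 - (-4.008231)·(1.549083 - 1.380000)/(-4.008231 - (-5.814636)) = 1.924261; f(w_3) = 1.881356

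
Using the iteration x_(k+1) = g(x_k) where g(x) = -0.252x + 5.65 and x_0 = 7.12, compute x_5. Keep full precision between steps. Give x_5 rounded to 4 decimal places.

4.5101

x_1 = g(7.120000) = 3.855760
x_2 = g(3.855760) = 4.678348
x_3 = g(4.678348) = 4.471056
x_4 = g(4.471056) = 4.523294
x_5 = g(4.523294) = 4.510130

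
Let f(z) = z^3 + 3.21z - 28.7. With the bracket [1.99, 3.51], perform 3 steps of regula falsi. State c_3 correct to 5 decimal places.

2.70497

f(1.990000) = -14.431501, f(3.510000) = 25.810651
step 1: c = 2.535097, f(c) = -4.269985 < 0 → new bracket [2.535097, 3.510000]
step 2: c = 2.673486, f(c) = -1.009299 < 0 → new bracket [2.673486, 3.510000]
step 3: c = 2.704966, f(c) = -0.225256 < 0 → new bracket [2.704966, 3.510000]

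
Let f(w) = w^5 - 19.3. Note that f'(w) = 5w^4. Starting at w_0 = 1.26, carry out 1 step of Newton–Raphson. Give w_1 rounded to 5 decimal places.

2.53946

Newton update: w ← w − f(w)/f'(w).
w_0 = 1.260000: f = -16.124203, f' = 12.602369 → w_1 = 1.260000 - (-16.124203)/(12.602369) = 2.539458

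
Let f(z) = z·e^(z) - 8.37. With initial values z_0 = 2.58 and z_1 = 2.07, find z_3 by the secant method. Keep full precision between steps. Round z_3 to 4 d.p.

f(z_0) = 25.678616, f(z_1) = 8.034384
z_2 = 2.070000 - (8.034384)·(2.070000 - 2.580000)/(8.034384 - (25.678616)) = 1.837769; f(z_2) = 3.175797
z_3 = 1.837769 - (3.175797)·(1.837769 - 2.070000)/(3.175797 - (8.034384)) = 1.685972; f(z_3) = 0.730366

1.6860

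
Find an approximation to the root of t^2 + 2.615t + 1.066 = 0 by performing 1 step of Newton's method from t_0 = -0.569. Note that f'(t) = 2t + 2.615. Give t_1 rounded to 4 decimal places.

Newton update: t ← t − f(t)/f'(t).
t_0 = -0.569000: f = -0.098174, f' = 1.477000 → t_1 = -0.569000 - (-0.098174)/(1.477000) = -0.502531

-0.5025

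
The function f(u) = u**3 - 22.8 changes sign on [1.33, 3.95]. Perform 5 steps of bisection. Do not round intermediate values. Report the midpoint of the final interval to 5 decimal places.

f(1.330000) = -20.447363, f(3.950000) = 38.829875 (opposite signs)
step 1: m = 2.640000, f(m) = -4.400256 < 0 → root in [2.640000, 3.950000]
step 2: m = 3.295000, f(m) = 12.973897 > 0 → root in [2.640000, 3.295000]
step 3: m = 2.967500, f(m) = 3.331972 > 0 → root in [2.640000, 2.967500]
step 4: m = 2.803750, f(m) = -0.759682 < 0 → root in [2.803750, 2.967500]
step 5: m = 2.885625, f(m) = 1.228114 > 0 → root in [2.803750, 2.885625]
Midpoint of [2.803750, 2.885625] = 2.844688

2.84469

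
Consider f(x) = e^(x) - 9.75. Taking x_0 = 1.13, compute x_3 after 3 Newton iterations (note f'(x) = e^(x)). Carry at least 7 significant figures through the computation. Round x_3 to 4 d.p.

2.3378

x_0 = 1.130000: f = -6.654343, f' = 3.095657 → x_1 = 1.130000 - (-6.654343)/(3.095657) = 3.279574
x_1 = 3.279574: f = 16.814460, f' = 26.564460 → x_2 = 3.279574 - (16.814460)/(26.564460) = 2.646606
x_2 = 2.646606: f = 4.356081, f' = 14.106081 → x_3 = 2.646606 - (4.356081)/(14.106081) = 2.337797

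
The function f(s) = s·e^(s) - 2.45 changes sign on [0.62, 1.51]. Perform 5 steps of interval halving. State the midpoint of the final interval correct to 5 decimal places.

f(0.620000) = -1.297465, f(1.510000) = 4.385363 (opposite signs)
step 1: m = 1.065000, f(m) = 0.639394 > 0 → root in [0.620000, 1.065000]
step 2: m = 0.842500, f(m) = -0.493576 < 0 → root in [0.842500, 1.065000]
step 3: m = 0.953750, f(m) = 0.025386 > 0 → root in [0.842500, 0.953750]
step 4: m = 0.898125, f(m) = -0.245107 < 0 → root in [0.898125, 0.953750]
step 5: m = 0.925938, f(m) = -0.112717 < 0 → root in [0.925938, 0.953750]
Midpoint of [0.925938, 0.953750] = 0.939844

0.93984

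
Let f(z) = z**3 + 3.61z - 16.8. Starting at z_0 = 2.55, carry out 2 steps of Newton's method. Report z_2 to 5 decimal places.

2.09898

f'(z) = 3z**2 + 3.61
z_0 = 2.550000: f = 8.986875, f' = 23.117500 → z_1 = 2.550000 - (8.986875)/(23.117500) = 2.161252
z_1 = 2.161252: f = 1.097355, f' = 17.623034 → z_2 = 2.161252 - (1.097355)/(17.623034) = 2.098984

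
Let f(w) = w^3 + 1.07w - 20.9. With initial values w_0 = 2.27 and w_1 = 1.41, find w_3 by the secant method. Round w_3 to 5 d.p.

f(w_0) = -6.774017, f(w_1) = -16.588079
w_2 = 1.410000 - (-16.588079)·(1.410000 - 2.270000)/(-16.588079 - (-6.774017)) = 2.863603; f(w_2) = 5.646231
w_3 = 2.863603 - (5.646231)·(2.863603 - 1.410000)/(5.646231 - (-16.588079)) = 2.494472; f(w_3) = -2.709343

2.49447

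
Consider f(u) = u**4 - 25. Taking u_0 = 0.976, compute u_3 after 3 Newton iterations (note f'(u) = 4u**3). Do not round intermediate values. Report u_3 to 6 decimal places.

4.239946

Newton update: u ← u − f(u)/f'(u).
u_0 = 0.976000: f = -24.092599, f' = 3.718857 → u_1 = 0.976000 - (-24.092599)/(3.718857) = 7.454496
u_1 = 7.454496: f = 3062.970814, f' = 1656.970901 → u_2 = 7.454496 - (3062.970814)/(1656.970901) = 5.605960
u_2 = 5.605960: f = 962.642911, f' = 704.709221 → u_3 = 5.605960 - (962.642911)/(704.709221) = 4.239946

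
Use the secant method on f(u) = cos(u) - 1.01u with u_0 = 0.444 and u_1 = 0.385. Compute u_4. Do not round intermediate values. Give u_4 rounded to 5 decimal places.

0.73467

f(u_0) = 0.454601, f(u_1) = 0.537948
u_2 = 0.385000 - (0.537948)·(0.385000 - 0.444000)/(0.537948 - (0.454601)) = 0.765802; f(u_2) = -0.052633
u_3 = 0.765802 - (-0.052633)·(0.765802 - 0.385000)/(-0.052633 - (0.537948)) = 0.731865; f(u_3) = 0.004747
u_4 = 0.731865 - (0.004747)·(0.731865 - 0.765802)/(0.004747 - (-0.052633)) = 0.734672; f(u_4) = 0.000032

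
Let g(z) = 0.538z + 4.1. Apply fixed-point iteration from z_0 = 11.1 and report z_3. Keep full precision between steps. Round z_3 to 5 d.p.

z_1 = g(11.100000) = 10.071800
z_2 = g(10.071800) = 9.518628
z_3 = g(9.518628) = 9.221022

9.22102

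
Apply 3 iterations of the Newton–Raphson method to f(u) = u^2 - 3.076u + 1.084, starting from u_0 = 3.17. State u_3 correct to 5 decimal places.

f'(u) = 2u - 3.076
u_0 = 3.170000: f = 1.381980, f' = 3.264000 → u_1 = 3.170000 - (1.381980)/(3.264000) = 2.746599
u_1 = 2.746599: f = 0.179268, f' = 2.417199 → u_2 = 2.746599 - (0.179268)/(2.417199) = 2.672436
u_2 = 2.672436: f = 0.005500, f' = 2.268871 → u_3 = 2.672436 - (0.005500)/(2.268871) = 2.670011

2.67001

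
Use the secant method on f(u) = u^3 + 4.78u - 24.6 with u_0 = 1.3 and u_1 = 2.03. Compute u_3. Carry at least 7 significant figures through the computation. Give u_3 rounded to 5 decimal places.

f(u_0) = -16.189000, f(u_1) = -6.531173
u_2 = 2.030000 - (-6.531173)·(2.030000 - 1.300000)/(-6.531173 - (-16.189000)) = 2.523668; f(u_2) = 3.536113
u_3 = 2.523668 - (3.536113)·(2.523668 - 2.030000)/(3.536113 - (-6.531173)) = 2.350268; f(u_3) = -0.383406

2.35027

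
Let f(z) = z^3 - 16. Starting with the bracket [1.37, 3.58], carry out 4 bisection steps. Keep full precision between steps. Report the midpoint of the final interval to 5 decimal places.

f(1.370000) = -13.428647, f(3.580000) = 29.882712 (opposite signs)
step 1: m = 2.475000, f(m) = -0.839078 < 0 → root in [2.475000, 3.580000]
step 2: m = 3.027500, f(m) = 11.749327 > 0 → root in [2.475000, 3.027500]
step 3: m = 2.751250, f(m) = 4.825247 > 0 → root in [2.475000, 2.751250]
step 4: m = 2.613125, f(m) = 1.843521 > 0 → root in [2.475000, 2.613125]
Midpoint of [2.475000, 2.613125] = 2.544062

2.54406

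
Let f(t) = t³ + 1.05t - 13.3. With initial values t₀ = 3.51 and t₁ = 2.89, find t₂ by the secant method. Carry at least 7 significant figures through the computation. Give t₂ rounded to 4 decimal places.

2.4547

f(t_0) = 33.629051, f(t_1) = 13.872069
t_2 = 2.890000 - (13.872069)·(2.890000 - 3.510000)/(13.872069 - (33.629051)) = 2.454676; f(t_2) = 4.067904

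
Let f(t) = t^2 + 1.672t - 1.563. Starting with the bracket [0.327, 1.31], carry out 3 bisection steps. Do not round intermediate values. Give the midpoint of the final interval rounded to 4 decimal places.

f(0.327000) = -0.909327, f(1.310000) = 2.343420 (opposite signs)
step 1: m = 0.818500, f(m) = 0.475474 > 0 → root in [0.327000, 0.818500]
step 2: m = 0.572750, f(m) = -0.277319 < 0 → root in [0.572750, 0.818500]
step 3: m = 0.695625, f(m) = 0.083979 > 0 → root in [0.572750, 0.695625]
Midpoint of [0.572750, 0.695625] = 0.634187

0.6342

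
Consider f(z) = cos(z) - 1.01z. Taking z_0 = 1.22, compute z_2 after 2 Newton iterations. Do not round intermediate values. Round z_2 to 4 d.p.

Newton update: z ← z − f(z)/f'(z).
f'(z) = -sin(z) - 1.01
z_0 = 1.220000: f = -0.888554, f' = -1.949099 → z_1 = 1.220000 - (-0.888554)/(-1.949099) = 0.764121
z_1 = 0.764121: f = -0.049771, f' = -1.701902 → z_2 = 0.764121 - (-0.049771)/(-1.701902) = 0.734876

0.7349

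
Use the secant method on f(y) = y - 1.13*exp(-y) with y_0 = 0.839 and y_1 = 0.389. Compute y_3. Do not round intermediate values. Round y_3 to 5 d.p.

0.61289

f(y_0) = 0.350679, f(y_1) = -0.376840
y_2 = 0.389000 - (-0.376840)·(0.389000 - 0.839000)/(-0.376840 - (0.350679)) = 0.622091; f(y_2) = 0.015483
y_3 = 0.622091 - (0.015483)·(0.622091 - 0.389000)/(0.015483 - (-0.376840)) = 0.612892; f(y_3) = 0.000678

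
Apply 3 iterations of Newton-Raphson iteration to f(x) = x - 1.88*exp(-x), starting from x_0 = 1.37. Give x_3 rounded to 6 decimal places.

f'(x) = 1 + 1.88*exp(-x)
x_0 = 1.370000: f = 0.892279, f' = 1.477721 → x_1 = 1.370000 - (0.892279)/(1.477721) = 0.766179
x_1 = 0.766179: f = -0.107618, f' = 1.873797 → x_2 = 0.766179 - (-0.107618)/(1.873797) = 0.823612
x_2 = 0.823612: f = -0.001414, f' = 1.825026 → x_3 = 0.823612 - (-0.001414)/(1.825026) = 0.824387

0.824387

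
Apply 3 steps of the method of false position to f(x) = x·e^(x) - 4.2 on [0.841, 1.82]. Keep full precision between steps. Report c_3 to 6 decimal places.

f(0.841000) = -2.249986, f(1.820000) = 7.032782
step 1: c = 1.078293, f(c) = -1.030188 < 0 → new bracket [1.078293, 1.820000]
step 2: c = 1.173059, f(c) = -0.408831 < 0 → new bracket [1.173059, 1.820000]
step 3: c = 1.208601, f(c) = -0.152639 < 0 → new bracket [1.208601, 1.820000]

1.208601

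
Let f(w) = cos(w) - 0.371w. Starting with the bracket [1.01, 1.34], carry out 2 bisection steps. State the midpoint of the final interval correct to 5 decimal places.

1.13375

f(1.010000) = 0.157151, f(1.340000) = -0.268387 (opposite signs)
step 1: m = 1.175000, f(m) = -0.050382 < 0 → root in [1.010000, 1.175000]
step 2: m = 1.092500, f(m) = 0.054950 > 0 → root in [1.092500, 1.175000]
Midpoint of [1.092500, 1.175000] = 1.133750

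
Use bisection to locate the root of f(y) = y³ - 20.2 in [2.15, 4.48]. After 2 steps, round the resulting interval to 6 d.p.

[2.150000, 2.732500]

f(2.150000) = -10.261625, f(4.480000) = 69.715392 (opposite signs)
step 1: m = 3.315000, f(m) = 16.229281 > 0 → root in [2.150000, 3.315000]
step 2: m = 2.732500, f(m) = 0.202365 > 0 → root in [2.150000, 2.732500]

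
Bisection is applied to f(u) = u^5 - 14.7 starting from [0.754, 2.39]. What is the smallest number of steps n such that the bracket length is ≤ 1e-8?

Initial width b − a = 2.39 − 0.754 = 1.636000.
After n steps the width is (b−a)/2^n; need (b−a)/2^n ≤ 1e-8.
So n ≥ log₂(1.636000/1e-8) = log₂(163600000.0000) ≈ 27.2856.
Hence n = 28.

28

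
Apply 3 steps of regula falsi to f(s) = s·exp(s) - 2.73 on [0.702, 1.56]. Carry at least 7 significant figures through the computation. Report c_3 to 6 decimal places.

0.987753

f(0.702000) = -1.313515, f(1.560000) = 4.693761
step 1: c = 0.889605, f(c) = -0.564551 < 0 → new bracket [0.889605, 1.560000]
step 2: c = 0.961581, f(c) = -0.214668 < 0 → new bracket [0.961581, 1.560000]
step 3: c = 0.987753, f(c) = -0.077693 < 0 → new bracket [0.987753, 1.560000]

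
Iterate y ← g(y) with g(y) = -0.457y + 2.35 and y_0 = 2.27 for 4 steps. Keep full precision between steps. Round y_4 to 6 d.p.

1.641564

y_1 = g(2.270000) = 1.312610
y_2 = g(1.312610) = 1.750137
y_3 = g(1.750137) = 1.550187
y_4 = g(1.550187) = 1.641564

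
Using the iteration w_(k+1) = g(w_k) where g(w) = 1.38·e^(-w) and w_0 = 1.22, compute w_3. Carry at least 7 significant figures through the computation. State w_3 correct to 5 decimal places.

w_1 = g(1.220000) = 0.407418
w_2 = g(0.407418) = 0.918205
w_3 = g(0.918205) = 0.550944

0.55094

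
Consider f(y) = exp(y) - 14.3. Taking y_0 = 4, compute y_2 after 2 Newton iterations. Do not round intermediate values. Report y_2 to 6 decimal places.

f'(y) = exp(y)
y_0 = 4.000000: f = 40.298150, f' = 54.598150 → y_1 = 4.000000 - (40.298150)/(54.598150) = 3.261914
y_1 = 3.261914: f = 11.799434, f' = 26.099434 → y_2 = 3.261914 - (11.799434)/(26.099434) = 2.809818

2.809818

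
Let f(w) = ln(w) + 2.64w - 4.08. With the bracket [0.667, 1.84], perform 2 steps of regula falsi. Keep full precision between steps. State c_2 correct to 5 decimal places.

1.41661

False-position update: c = (a·f(b) − b·f(a))/(f(b) − f(a)); replace the endpoint whose sign matches f(c).
f(0.667000) = -2.724085, f(1.840000) = 1.387366
step 1: c = 1.444184, f(c) = 0.100189 > 0 → new bracket [0.667000, 1.444184]
step 2: c = 1.416614, f(c) = 0.008129 > 0 → new bracket [0.667000, 1.416614]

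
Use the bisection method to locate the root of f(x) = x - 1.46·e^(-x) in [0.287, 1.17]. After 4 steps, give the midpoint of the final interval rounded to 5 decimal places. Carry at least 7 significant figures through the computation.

0.70091

f(0.287000) = -0.808747, f(1.170000) = 0.716864 (opposite signs)
step 1: m = 0.728500, f(m) = 0.023857 > 0 → root in [0.287000, 0.728500]
step 2: m = 0.507750, f(m) = -0.370948 < 0 → root in [0.507750, 0.728500]
step 3: m = 0.618125, f(m) = -0.168748 < 0 → root in [0.618125, 0.728500]
step 4: m = 0.673312, f(m) = -0.071311 < 0 → root in [0.673312, 0.728500]
Midpoint of [0.673312, 0.728500] = 0.700906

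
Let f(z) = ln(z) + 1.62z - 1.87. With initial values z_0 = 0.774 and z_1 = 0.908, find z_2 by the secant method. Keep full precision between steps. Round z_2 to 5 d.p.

1.08425

f(z_0) = -0.872303, f(z_1) = -0.495551
z_2 = 0.908000 - (-0.495551)·(0.908000 - 0.774000)/(-0.495551 - (-0.872303)) = 1.084253; f(z_2) = -0.032618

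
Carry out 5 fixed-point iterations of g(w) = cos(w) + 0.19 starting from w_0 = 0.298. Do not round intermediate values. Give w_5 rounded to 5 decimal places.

w_1 = g(0.298000) = 1.145926
w_2 = g(1.145926) = 0.602203
w_3 = g(0.602203) = 1.014090
w_4 = g(1.014090) = 0.718393
w_5 = g(0.718393) = 0.942864

0.94286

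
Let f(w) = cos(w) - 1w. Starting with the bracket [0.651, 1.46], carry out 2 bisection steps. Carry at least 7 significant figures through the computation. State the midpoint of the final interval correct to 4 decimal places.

f(0.651000) = 0.144478, f(1.460000) = -1.349430 (opposite signs)
step 1: m = 1.055500, f(m) = -0.562707 < 0 → root in [0.651000, 1.055500]
step 2: m = 0.853250, f(m) = -0.195712 < 0 → root in [0.651000, 0.853250]
Midpoint of [0.651000, 0.853250] = 0.752125

0.7521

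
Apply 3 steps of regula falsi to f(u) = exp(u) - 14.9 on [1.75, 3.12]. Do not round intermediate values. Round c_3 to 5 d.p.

2.69312

f(1.750000) = -9.145397, f(3.120000) = 7.746380
step 1: c = 2.491733, f(c) = -2.817799 < 0 → new bracket [2.491733, 3.120000]
step 2: c = 2.659312, f(c) = -0.613545 < 0 → new bracket [2.659312, 3.120000]
step 3: c = 2.693122, f(c) = -0.122255 < 0 → new bracket [2.693122, 3.120000]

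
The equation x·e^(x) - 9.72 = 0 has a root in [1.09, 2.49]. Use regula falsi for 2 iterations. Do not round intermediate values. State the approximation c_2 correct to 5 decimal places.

1.59430

f(1.090000) = -6.478041, f(2.490000) = 20.312578
step 1: c = 1.428524, f(c) = -3.759436 < 0 → new bracket [1.428524, 2.490000]
step 2: c = 1.594299, f(c) = -1.868273 < 0 → new bracket [1.594299, 2.490000]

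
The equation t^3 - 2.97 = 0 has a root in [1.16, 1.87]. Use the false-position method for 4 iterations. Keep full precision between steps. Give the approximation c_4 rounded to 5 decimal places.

1.43620

False-position update: c = (a·f(b) − b·f(a))/(f(b) − f(a)); replace the endpoint whose sign matches f(c).
f(1.160000) = -1.409104, f(1.870000) = 3.569203
step 1: c = 1.360965, f(c) = -0.449187 < 0 → new bracket [1.360965, 1.870000]
step 2: c = 1.417866, f(c) = -0.119601 < 0 → new bracket [1.417866, 1.870000]
step 3: c = 1.432526, f(c) = -0.030272 < 0 → new bracket [1.432526, 1.870000]
step 4: c = 1.436205, f(c) = -0.007563 < 0 → new bracket [1.436205, 1.870000]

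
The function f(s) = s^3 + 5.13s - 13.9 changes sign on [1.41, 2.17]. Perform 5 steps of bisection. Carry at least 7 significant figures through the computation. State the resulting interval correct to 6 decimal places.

[1.718750, 1.742500]

f(1.410000) = -3.863479, f(2.170000) = 7.450413 (opposite signs)
step 1: m = 1.790000, f(m) = 1.018039 > 0 → root in [1.410000, 1.790000]
step 2: m = 1.600000, f(m) = -1.596000 < 0 → root in [1.600000, 1.790000]
step 3: m = 1.695000, f(m) = -0.334873 < 0 → root in [1.695000, 1.790000]
step 4: m = 1.742500, f(m) = 0.329789 > 0 → root in [1.695000, 1.742500]
step 5: m = 1.718750, f(m) = -0.005450 < 0 → root in [1.718750, 1.742500]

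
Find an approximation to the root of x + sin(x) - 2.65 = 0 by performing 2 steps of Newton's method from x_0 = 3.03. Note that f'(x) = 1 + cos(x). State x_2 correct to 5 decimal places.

x_0 = 3.030000: f = 0.491361, f' = 0.006220 → x_1 = 3.030000 - (0.491361)/(0.006220) = -75.966958
x_1 = -75.966958: f = -79.155524, f' = 1.842583 → x_2 = -75.966958 - (-79.155524)/(1.842583) = -33.007963

-33.00796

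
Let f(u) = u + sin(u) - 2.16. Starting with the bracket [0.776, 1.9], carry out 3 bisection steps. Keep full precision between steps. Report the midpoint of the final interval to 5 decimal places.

f(0.776000) = -0.683570, f(1.900000) = 0.686300 (opposite signs)
step 1: m = 1.338000, f(m) = 0.151025 > 0 → root in [0.776000, 1.338000]
step 2: m = 1.057000, f(m) = -0.232115 < 0 → root in [1.057000, 1.338000]
step 3: m = 1.197500, f(m) = -0.031370 < 0 → root in [1.197500, 1.338000]
Midpoint of [1.197500, 1.338000] = 1.267750

1.26775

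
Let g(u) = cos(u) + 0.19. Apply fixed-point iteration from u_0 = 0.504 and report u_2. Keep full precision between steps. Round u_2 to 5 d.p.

0.67393

u_1 = g(0.504000) = 1.065658
u_2 = g(1.065658) = 0.673929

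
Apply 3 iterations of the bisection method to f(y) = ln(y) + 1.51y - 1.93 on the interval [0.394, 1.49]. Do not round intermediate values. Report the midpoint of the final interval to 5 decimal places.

f(0.394000) = -2.266464, f(1.490000) = 0.718676 (opposite signs)
step 1: m = 0.942000, f(m) = -0.567330 < 0 → root in [0.942000, 1.490000]
step 2: m = 1.216000, f(m) = 0.101727 > 0 → root in [0.942000, 1.216000]
step 3: m = 1.079000, f(m) = -0.224675 < 0 → root in [1.079000, 1.216000]
Midpoint of [1.079000, 1.216000] = 1.147500

1.14750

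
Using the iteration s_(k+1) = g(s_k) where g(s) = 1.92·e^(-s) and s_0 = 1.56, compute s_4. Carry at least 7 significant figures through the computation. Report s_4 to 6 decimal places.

s_1 = g(1.560000) = 0.403461
s_2 = g(0.403461) = 1.282568
s_3 = g(1.282568) = 0.532463
s_4 = g(0.532463) = 1.127342

1.127342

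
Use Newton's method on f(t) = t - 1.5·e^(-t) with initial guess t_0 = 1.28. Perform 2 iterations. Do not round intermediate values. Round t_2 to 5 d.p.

0.72522

f'(t) = 1 + 1.5·e^(-t)
t_0 = 1.280000: f = 0.862944, f' = 1.417056 → t_1 = 1.280000 - (0.862944)/(1.417056) = 0.671030
t_1 = 0.671030: f = -0.095742, f' = 1.766772 → t_2 = 0.671030 - (-0.095742)/(1.766772) = 0.725221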